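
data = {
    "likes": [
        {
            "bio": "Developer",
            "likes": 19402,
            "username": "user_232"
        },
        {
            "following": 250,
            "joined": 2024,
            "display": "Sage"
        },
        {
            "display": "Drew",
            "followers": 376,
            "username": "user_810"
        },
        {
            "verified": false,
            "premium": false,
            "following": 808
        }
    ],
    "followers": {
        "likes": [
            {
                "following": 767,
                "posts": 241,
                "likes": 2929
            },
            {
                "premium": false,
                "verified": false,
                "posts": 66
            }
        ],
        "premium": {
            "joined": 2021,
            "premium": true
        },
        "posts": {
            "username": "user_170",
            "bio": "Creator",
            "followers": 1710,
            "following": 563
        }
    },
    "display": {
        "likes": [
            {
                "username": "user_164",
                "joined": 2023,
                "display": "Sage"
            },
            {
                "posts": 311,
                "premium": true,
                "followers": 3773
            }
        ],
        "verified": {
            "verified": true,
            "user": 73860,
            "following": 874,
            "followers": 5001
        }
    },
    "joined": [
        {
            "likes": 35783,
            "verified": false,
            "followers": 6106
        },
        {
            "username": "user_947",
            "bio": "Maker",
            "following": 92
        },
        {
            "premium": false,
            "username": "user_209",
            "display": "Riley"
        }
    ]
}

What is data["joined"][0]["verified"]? False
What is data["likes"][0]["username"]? "user_232"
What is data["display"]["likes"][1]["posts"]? 311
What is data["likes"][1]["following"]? 250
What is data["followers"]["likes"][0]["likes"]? 2929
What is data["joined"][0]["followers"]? 6106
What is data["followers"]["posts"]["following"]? 563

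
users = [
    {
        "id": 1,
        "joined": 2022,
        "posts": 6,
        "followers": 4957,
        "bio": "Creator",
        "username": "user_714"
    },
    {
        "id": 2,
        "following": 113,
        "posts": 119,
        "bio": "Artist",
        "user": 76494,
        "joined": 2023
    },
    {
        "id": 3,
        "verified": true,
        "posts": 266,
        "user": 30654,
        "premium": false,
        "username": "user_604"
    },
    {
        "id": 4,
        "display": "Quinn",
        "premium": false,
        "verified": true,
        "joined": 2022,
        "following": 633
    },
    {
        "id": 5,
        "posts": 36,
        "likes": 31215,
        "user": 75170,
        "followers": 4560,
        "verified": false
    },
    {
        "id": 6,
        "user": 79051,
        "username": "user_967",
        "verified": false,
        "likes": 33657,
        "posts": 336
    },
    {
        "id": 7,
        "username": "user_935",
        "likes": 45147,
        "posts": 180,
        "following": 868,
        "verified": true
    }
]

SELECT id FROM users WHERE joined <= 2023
[1, 2, 4]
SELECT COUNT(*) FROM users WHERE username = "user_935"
1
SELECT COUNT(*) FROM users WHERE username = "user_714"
1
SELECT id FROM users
[1, 2, 3, 4, 5, 6, 7]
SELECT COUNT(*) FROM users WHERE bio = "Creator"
1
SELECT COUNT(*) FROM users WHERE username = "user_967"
1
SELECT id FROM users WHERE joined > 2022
[2]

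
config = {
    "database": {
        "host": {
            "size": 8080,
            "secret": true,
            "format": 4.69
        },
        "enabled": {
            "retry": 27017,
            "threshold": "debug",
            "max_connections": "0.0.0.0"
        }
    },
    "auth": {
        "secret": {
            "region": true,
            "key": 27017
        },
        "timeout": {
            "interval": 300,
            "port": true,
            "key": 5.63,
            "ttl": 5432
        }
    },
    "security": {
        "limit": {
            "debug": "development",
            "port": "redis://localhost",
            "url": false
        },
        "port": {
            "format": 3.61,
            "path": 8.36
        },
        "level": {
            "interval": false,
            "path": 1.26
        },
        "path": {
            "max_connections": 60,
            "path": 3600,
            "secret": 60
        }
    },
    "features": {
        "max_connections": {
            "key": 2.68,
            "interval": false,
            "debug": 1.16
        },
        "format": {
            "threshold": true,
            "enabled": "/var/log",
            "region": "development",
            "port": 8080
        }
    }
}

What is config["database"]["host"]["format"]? 4.69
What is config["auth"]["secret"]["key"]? 27017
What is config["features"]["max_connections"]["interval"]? False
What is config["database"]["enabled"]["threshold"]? "debug"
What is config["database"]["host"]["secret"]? True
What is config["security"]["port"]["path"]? 8.36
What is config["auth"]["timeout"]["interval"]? 300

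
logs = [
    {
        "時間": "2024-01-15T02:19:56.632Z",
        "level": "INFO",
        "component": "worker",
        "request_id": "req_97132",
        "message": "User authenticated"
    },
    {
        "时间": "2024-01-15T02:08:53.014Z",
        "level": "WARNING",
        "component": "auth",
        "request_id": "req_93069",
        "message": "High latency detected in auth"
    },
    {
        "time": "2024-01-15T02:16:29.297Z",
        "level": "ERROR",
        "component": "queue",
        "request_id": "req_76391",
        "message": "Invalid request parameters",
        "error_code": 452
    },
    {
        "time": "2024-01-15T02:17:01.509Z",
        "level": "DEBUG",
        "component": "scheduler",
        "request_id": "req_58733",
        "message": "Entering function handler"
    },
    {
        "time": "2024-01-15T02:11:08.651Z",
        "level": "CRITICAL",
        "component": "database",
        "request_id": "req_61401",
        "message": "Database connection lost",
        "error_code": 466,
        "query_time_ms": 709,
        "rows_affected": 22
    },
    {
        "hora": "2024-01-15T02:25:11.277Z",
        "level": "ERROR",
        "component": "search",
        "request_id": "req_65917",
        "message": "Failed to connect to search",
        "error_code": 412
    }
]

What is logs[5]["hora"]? "2024-01-15T02:25:11.277Z"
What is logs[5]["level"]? "ERROR"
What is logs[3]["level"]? "DEBUG"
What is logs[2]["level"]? "ERROR"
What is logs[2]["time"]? "2024-01-15T02:16:29.297Z"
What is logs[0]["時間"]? "2024-01-15T02:19:56.632Z"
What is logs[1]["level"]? "WARNING"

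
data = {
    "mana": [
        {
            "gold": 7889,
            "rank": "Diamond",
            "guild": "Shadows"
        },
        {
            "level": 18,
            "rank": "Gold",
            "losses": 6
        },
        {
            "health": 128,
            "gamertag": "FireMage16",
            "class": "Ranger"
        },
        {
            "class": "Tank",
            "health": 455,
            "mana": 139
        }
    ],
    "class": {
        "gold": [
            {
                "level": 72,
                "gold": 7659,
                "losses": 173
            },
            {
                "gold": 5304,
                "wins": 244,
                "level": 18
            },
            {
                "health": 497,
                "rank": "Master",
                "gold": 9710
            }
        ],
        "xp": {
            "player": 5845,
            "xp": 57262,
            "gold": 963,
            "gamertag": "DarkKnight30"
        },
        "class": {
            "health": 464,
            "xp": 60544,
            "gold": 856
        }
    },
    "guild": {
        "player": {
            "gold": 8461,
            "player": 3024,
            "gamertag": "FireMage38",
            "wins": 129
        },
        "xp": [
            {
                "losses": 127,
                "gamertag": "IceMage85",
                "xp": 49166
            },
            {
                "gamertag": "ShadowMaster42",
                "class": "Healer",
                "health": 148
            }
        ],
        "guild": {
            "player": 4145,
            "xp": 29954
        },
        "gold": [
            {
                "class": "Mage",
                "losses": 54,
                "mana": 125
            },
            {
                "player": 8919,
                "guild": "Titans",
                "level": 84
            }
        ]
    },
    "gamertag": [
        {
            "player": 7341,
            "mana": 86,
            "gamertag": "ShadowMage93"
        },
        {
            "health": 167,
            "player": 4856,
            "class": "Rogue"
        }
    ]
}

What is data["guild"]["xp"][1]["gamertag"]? "ShadowMaster42"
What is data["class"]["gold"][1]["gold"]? 5304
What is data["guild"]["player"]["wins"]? 129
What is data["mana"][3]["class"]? "Tank"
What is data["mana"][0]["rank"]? "Diamond"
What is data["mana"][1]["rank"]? "Gold"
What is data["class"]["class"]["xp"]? 60544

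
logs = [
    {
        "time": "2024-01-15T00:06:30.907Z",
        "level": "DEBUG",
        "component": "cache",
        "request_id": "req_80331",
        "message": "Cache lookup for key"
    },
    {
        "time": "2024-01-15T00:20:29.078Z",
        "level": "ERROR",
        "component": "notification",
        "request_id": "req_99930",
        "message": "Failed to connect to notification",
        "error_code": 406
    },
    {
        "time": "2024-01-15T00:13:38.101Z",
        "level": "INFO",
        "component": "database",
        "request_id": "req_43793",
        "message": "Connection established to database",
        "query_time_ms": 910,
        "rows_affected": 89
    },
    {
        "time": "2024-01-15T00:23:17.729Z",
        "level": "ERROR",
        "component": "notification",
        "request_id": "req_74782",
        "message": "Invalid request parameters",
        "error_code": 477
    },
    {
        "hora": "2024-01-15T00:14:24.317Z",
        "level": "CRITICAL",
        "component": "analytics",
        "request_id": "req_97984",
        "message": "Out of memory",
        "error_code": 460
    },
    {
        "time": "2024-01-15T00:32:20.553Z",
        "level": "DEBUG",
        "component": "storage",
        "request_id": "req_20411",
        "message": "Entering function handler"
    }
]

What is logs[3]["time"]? "2024-01-15T00:23:17.729Z"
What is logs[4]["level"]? "CRITICAL"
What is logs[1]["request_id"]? "req_99930"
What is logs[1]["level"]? "ERROR"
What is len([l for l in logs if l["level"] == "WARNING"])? 0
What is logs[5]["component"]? "storage"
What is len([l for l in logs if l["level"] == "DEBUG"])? 2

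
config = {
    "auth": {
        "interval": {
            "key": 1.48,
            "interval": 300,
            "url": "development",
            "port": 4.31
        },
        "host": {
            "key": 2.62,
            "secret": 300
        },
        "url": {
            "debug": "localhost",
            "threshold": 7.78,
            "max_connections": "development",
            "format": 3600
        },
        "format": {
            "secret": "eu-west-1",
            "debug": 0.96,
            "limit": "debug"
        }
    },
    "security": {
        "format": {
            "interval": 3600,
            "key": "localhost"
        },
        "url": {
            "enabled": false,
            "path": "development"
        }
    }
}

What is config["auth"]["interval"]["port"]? 4.31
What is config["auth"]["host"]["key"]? 2.62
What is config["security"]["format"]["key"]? "localhost"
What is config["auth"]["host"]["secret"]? 300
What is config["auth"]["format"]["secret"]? "eu-west-1"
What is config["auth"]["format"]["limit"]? "debug"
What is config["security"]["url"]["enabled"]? False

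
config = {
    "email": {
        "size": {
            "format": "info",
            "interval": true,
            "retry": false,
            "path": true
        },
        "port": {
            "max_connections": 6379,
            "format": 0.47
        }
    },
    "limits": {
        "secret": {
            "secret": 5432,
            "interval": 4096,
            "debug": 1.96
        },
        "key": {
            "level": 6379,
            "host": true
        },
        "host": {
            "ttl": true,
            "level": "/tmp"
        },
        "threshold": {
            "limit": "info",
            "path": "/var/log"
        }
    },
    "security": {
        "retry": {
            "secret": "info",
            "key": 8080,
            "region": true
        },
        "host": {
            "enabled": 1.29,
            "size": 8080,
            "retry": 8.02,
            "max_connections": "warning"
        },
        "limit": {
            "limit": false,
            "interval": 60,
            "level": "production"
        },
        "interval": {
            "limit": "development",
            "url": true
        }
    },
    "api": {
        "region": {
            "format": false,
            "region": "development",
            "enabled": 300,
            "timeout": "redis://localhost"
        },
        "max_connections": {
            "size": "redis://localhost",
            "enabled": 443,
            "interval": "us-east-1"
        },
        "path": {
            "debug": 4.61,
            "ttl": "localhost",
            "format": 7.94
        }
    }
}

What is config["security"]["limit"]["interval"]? 60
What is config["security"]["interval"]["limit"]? "development"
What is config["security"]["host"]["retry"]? 8.02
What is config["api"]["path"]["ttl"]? "localhost"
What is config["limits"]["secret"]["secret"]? 5432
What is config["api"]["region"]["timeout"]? "redis://localhost"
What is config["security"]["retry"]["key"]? 8080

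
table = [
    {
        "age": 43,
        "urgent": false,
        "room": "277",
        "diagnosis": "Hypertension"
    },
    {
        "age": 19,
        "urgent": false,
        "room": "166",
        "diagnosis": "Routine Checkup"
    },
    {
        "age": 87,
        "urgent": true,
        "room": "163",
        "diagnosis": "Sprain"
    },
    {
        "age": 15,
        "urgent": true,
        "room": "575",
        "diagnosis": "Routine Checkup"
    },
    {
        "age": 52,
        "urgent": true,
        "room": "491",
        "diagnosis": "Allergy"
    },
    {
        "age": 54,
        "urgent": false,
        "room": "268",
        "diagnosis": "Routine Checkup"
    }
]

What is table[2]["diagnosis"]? "Sprain"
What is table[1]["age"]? 19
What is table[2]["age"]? 87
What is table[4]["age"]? 52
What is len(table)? 6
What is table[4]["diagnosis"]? "Allergy"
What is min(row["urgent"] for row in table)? False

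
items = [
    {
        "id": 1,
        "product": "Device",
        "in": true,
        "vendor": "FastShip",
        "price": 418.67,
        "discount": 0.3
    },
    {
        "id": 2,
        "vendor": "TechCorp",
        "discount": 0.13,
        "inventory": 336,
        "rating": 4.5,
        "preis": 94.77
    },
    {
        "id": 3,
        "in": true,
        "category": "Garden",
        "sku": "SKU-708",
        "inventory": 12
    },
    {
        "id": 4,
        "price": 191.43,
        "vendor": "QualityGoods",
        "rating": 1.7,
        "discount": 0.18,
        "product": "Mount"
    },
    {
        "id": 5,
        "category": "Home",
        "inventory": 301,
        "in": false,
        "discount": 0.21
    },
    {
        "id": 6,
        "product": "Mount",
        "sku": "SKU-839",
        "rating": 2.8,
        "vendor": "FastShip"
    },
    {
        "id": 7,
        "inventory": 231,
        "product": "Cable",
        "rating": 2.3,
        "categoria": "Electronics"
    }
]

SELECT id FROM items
[1, 2, 3, 4, 5, 6, 7]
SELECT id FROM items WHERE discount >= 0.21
[1, 5]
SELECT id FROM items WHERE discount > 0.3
[]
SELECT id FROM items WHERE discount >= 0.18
[1, 4, 5]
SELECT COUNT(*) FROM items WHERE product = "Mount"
2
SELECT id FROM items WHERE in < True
[5]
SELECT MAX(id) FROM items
7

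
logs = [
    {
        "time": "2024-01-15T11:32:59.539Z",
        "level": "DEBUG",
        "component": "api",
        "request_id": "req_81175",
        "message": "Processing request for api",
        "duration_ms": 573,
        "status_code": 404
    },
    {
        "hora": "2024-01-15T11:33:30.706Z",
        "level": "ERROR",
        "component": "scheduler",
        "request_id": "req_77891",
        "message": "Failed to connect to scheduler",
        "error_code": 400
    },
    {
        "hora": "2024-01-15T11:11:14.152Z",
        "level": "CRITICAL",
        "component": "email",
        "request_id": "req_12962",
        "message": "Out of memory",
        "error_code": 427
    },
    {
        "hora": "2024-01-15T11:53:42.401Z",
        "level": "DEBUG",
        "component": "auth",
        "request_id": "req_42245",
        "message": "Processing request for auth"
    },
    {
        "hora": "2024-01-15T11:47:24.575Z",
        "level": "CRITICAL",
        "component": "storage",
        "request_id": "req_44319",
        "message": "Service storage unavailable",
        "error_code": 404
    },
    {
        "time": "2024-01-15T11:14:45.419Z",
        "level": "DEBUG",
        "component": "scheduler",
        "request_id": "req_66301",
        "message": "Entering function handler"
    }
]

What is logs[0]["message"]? "Processing request for api"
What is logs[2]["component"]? "email"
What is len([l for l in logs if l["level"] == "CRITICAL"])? 2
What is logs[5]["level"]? "DEBUG"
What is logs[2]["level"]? "CRITICAL"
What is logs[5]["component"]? "scheduler"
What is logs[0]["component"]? "api"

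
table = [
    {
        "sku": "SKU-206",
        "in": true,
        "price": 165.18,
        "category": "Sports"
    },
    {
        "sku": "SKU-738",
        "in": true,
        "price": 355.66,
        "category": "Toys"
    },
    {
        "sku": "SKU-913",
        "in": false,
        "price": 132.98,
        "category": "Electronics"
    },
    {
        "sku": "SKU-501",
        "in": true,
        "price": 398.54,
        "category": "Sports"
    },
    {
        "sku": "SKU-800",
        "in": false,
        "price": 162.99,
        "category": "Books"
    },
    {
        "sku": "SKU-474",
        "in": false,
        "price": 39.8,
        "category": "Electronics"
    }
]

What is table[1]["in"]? True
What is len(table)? 6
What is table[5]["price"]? 39.8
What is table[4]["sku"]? "SKU-800"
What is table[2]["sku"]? "SKU-913"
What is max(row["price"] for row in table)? 398.54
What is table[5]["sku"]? "SKU-474"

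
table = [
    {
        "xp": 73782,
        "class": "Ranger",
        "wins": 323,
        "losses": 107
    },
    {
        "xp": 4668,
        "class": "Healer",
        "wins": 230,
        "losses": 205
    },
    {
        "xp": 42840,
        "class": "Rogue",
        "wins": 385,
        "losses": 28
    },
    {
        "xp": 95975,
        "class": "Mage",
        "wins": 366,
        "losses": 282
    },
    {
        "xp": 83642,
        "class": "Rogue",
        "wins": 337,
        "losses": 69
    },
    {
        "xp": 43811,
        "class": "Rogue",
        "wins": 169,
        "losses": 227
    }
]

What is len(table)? 6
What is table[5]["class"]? "Rogue"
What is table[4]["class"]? "Rogue"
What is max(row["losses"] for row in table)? 282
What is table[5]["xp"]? 43811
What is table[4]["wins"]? 337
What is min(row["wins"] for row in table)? 169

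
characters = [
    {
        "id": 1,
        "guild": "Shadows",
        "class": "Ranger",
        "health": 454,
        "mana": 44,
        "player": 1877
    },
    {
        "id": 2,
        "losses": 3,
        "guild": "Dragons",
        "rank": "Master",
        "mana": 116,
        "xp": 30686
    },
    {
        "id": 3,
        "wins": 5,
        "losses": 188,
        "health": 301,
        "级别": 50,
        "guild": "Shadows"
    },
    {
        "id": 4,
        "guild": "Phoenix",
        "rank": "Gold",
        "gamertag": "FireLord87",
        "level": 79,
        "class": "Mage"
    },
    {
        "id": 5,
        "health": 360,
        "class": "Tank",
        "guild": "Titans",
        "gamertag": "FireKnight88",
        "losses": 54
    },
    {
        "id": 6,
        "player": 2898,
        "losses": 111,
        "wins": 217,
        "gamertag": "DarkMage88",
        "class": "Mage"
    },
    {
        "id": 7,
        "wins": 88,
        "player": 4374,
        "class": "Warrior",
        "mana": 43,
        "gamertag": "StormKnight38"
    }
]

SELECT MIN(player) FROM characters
1877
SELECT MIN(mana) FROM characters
43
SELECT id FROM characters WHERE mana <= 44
[1, 7]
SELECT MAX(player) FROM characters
4374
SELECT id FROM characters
[1, 2, 3, 4, 5, 6, 7]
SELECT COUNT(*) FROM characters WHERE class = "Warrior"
1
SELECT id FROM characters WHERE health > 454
[]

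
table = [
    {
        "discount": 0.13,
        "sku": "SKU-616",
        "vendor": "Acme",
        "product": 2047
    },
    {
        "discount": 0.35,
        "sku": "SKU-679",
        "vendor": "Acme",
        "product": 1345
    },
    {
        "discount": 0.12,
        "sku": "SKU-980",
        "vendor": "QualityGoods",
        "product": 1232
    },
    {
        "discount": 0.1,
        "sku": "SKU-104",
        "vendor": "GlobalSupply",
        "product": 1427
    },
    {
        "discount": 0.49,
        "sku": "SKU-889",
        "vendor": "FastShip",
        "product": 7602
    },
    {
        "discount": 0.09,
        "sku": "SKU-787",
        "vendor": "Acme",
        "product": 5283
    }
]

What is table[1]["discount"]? 0.35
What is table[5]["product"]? 5283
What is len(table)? 6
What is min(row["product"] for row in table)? 1232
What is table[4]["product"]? 7602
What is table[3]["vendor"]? "GlobalSupply"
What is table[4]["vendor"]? "FastShip"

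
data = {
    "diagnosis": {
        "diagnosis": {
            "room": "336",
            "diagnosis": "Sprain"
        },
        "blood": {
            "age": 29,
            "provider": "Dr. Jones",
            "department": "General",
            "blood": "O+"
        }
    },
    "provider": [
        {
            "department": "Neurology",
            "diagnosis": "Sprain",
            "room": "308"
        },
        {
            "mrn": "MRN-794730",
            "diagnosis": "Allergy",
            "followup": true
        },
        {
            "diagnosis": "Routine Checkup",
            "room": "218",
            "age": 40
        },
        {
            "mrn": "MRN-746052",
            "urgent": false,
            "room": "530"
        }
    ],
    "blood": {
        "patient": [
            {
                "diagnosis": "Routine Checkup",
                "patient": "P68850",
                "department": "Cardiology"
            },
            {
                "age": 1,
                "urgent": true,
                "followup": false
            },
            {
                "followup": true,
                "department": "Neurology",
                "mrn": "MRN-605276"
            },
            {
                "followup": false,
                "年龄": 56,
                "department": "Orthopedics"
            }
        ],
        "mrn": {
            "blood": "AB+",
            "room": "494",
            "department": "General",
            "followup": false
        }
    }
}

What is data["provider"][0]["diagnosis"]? "Sprain"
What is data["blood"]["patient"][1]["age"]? 1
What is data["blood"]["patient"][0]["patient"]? "P68850"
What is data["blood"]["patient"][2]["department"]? "Neurology"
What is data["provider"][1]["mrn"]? "MRN-794730"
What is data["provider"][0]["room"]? "308"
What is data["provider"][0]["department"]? "Neurology"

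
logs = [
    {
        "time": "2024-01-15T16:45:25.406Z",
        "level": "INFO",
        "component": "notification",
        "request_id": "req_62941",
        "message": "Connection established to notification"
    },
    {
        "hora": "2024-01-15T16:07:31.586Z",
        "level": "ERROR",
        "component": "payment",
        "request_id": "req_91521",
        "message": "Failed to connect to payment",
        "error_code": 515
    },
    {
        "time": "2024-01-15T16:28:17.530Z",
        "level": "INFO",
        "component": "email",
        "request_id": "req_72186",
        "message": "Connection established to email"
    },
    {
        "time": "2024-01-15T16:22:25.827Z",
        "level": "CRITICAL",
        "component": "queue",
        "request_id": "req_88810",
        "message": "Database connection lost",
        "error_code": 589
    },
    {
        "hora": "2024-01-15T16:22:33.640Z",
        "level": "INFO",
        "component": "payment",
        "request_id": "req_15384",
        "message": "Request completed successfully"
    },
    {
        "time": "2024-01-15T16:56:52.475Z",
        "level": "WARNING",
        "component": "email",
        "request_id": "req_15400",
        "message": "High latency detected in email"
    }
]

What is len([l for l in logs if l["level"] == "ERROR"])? 1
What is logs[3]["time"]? "2024-01-15T16:22:25.827Z"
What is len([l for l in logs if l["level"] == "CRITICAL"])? 1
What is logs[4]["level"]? "INFO"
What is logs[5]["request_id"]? "req_15400"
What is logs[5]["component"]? "email"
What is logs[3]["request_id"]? "req_88810"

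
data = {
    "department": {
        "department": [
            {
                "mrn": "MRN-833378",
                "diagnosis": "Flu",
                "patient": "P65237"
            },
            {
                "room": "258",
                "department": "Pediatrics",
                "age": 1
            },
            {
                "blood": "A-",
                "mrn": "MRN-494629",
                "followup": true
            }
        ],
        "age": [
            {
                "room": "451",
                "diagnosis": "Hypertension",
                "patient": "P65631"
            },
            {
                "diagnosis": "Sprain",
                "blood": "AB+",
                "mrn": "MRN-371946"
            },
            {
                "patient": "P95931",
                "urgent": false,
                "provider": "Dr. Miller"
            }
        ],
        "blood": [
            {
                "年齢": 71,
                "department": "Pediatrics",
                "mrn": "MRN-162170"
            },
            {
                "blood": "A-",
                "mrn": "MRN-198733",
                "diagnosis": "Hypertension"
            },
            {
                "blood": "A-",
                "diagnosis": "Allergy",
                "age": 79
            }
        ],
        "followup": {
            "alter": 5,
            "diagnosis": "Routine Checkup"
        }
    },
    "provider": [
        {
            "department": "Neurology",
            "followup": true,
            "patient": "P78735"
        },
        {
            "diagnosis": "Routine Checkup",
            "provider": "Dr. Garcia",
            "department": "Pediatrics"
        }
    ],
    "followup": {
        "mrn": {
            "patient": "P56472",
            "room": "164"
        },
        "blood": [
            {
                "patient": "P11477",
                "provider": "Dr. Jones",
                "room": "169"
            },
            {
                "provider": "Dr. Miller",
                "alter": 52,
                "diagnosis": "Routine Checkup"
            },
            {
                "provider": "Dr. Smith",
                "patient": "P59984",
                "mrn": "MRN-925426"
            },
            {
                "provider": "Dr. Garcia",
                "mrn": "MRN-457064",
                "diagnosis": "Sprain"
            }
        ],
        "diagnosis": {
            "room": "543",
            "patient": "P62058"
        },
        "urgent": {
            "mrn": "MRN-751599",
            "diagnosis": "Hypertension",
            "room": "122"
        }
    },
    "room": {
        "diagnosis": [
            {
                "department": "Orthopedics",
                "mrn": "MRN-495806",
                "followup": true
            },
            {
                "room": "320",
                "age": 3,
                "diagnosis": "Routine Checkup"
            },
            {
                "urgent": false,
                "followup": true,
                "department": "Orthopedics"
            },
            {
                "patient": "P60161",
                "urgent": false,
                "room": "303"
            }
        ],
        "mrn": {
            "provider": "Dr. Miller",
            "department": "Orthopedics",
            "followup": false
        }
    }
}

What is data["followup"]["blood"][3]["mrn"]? "MRN-457064"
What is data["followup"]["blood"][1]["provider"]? "Dr. Miller"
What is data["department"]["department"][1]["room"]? "258"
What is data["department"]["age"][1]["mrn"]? "MRN-371946"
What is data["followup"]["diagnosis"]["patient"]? "P62058"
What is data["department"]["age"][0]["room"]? "451"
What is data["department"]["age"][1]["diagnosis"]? "Sprain"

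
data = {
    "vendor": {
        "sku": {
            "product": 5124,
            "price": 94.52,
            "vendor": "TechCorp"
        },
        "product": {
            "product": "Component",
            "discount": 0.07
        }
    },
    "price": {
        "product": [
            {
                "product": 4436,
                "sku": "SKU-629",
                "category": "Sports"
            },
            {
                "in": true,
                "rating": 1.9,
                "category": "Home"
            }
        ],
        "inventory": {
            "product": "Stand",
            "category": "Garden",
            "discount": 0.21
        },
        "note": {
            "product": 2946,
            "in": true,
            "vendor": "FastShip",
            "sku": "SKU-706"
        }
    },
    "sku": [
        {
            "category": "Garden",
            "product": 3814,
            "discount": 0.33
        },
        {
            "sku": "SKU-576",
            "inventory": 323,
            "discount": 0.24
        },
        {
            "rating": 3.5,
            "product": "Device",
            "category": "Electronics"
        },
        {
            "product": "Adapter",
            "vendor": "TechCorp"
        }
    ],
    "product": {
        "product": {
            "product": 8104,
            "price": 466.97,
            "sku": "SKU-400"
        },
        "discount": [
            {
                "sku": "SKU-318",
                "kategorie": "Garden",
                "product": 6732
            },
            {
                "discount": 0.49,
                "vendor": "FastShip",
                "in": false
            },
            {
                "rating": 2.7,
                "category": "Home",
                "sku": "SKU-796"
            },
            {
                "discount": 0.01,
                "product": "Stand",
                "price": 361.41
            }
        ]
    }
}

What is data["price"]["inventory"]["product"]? "Stand"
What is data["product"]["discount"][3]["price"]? 361.41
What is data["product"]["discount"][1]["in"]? False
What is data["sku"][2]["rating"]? 3.5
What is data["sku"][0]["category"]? "Garden"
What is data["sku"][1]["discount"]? 0.24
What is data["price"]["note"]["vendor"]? "FastShip"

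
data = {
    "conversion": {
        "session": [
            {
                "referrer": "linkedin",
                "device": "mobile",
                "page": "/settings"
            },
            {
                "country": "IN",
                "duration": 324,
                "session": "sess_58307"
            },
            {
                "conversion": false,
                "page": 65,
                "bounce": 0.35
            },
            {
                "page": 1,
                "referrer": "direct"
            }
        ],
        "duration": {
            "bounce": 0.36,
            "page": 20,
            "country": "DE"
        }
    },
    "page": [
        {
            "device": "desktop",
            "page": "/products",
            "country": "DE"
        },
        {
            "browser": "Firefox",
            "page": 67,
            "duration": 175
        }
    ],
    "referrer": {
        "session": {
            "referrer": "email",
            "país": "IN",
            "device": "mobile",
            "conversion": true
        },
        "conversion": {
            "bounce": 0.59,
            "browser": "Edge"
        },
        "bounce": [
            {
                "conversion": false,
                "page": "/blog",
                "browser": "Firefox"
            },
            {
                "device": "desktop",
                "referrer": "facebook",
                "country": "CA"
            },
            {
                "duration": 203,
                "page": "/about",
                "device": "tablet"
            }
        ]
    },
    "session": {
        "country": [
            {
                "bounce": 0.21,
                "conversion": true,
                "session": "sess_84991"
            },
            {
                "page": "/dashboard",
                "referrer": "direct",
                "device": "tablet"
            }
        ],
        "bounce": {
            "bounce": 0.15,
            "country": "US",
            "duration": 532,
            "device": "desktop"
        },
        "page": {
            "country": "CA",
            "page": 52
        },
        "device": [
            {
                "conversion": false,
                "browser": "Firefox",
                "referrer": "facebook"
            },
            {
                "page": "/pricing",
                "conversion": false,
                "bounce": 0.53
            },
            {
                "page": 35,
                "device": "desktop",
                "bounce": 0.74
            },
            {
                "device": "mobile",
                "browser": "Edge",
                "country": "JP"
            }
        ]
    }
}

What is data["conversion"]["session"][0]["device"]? "mobile"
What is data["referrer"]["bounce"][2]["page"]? "/about"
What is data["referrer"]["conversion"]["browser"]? "Edge"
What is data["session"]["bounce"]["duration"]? 532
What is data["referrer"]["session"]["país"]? "IN"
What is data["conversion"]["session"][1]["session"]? "sess_58307"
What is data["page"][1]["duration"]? 175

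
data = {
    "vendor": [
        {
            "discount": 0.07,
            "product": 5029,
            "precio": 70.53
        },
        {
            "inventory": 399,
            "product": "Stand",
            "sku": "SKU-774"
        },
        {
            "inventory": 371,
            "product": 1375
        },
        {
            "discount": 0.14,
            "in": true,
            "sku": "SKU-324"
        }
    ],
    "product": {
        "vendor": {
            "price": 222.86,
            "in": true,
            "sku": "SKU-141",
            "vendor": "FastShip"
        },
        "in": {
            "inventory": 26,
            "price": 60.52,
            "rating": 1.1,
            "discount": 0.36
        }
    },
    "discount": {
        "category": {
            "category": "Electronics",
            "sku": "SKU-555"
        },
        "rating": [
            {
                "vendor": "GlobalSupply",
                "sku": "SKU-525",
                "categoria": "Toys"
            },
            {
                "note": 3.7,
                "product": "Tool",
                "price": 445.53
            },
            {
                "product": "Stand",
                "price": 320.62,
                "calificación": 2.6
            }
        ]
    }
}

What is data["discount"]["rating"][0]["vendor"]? "GlobalSupply"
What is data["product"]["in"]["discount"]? 0.36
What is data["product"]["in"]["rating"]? 1.1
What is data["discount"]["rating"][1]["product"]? "Tool"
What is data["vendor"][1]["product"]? "Stand"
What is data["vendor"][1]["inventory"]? 399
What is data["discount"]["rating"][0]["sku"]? "SKU-525"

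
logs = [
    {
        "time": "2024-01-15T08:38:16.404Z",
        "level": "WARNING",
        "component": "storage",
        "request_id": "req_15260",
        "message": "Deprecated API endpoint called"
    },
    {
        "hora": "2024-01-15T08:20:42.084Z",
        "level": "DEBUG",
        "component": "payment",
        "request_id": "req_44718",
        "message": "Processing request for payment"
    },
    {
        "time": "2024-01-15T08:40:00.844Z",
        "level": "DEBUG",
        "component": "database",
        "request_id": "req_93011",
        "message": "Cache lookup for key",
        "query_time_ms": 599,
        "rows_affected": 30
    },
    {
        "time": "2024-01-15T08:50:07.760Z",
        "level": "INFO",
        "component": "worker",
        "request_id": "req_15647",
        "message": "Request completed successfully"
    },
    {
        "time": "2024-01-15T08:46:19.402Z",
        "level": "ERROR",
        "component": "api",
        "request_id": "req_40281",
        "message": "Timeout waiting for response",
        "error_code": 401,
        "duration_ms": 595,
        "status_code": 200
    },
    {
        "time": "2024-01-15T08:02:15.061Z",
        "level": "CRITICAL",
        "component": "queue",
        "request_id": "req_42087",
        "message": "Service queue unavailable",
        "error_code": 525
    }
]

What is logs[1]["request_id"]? "req_44718"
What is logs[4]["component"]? "api"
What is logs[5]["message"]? "Service queue unavailable"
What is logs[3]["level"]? "INFO"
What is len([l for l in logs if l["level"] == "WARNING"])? 1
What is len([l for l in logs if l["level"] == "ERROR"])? 1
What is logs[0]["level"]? "WARNING"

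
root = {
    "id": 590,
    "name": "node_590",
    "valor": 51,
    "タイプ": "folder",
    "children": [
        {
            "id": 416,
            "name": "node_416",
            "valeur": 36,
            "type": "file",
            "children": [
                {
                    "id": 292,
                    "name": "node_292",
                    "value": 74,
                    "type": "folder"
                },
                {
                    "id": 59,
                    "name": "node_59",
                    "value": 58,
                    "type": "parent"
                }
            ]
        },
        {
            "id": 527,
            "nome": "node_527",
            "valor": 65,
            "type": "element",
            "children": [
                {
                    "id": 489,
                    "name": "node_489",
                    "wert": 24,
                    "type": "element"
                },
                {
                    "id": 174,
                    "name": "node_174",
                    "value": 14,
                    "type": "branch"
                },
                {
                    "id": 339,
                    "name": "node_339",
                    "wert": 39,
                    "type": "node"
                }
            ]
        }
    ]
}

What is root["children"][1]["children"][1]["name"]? "node_174"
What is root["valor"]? 51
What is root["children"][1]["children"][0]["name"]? "node_489"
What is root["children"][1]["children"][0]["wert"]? 24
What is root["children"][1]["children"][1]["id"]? 174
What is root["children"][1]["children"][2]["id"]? 339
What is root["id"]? 590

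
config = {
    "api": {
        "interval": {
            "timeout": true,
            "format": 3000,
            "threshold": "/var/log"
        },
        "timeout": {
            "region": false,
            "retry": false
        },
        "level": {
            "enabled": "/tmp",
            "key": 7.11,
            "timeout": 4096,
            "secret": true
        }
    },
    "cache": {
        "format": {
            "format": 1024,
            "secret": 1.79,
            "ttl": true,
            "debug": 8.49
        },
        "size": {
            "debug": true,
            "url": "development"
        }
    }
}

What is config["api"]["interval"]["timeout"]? True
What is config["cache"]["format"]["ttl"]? True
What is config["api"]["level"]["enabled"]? "/tmp"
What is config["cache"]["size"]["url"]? "development"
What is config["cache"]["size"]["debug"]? True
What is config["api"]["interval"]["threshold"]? "/var/log"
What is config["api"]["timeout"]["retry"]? False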